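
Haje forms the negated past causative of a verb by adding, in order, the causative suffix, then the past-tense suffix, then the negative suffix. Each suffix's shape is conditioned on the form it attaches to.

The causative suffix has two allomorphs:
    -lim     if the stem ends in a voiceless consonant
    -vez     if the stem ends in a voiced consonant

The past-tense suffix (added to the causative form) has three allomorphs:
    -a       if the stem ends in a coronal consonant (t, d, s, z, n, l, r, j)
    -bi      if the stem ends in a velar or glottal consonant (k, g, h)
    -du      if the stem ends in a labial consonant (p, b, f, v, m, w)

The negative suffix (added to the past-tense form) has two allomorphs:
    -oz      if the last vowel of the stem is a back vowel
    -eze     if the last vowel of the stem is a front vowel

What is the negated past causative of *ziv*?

zivvezaoz

Since the final consonant of *ziv* is /v/ (voiced), it takes -vez, giving *zivvez*.
The final consonant of the causative form *zivvez* is /z/, which is coronal, so the past-tense suffix is -a, giving *zivveza*.
Since the last vowel of the past-tense form *zivveza* is /a/ (a back vowel), it takes -oz, giving *zivvezaoz*.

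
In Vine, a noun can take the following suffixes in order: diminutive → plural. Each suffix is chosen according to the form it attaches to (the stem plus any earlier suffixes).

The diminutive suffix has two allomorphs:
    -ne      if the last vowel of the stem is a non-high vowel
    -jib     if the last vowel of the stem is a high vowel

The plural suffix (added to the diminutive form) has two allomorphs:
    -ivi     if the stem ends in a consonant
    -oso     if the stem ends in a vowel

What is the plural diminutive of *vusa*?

vusaneoso

*vusa* — last vowel /a/ (a non-high vowel) → -ne → *vusane*.
Since the final sound of the diminutive form *vusane* is /e/ (a vowel), it takes -oso, giving *vusaneoso*.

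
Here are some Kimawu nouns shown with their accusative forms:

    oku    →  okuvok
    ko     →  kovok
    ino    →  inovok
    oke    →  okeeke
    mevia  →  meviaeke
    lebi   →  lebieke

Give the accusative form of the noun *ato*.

The pattern is rounding harmony: -vok when the last vowel of the stem is a rounded vowel (*oku*, *ko*, *ino*); -eke when the last vowel of the stem is an unrounded vowel (*oke*, *mevia*, *lebi*).
Since the last vowel of *ato* is /o/ (a rounded vowel), it takes -vok, giving *atovok*.

atovok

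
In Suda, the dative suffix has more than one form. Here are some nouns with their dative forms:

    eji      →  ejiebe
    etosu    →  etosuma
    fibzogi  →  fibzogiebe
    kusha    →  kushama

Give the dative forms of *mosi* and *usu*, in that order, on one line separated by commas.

mosiebe, usuma

The pattern is front/back vowel harmony: -ebe when the last vowel of the stem is a front vowel (*eji*, *fibzogi*); -ma when the last vowel of the stem is a back vowel (*etosu*, *kusha*).
Since the last vowel of *mosi* is /i/ (a front vowel), it takes -ebe, giving *mosiebe*.
*usu* — last vowel /u/ (a back vowel) → -ma → *usuma*.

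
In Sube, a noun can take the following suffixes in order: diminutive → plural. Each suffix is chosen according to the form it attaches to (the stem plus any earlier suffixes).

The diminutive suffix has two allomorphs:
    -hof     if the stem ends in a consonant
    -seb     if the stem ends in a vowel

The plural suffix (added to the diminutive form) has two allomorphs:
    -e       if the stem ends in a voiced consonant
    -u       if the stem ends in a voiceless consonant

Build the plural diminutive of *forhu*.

forhusebe

The final sound of *forhu* is /u/, which is a vowel, so the diminutive suffix is -seb, giving *forhuseb*.
The diminutive form *forhuseb*: final consonant = /b/, voiced → -e → *forhusebe*.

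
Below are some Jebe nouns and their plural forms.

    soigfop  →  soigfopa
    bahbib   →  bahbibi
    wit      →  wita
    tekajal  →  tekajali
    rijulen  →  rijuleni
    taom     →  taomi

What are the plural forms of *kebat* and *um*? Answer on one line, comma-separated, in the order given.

Looking at the final consonant of each stem: -a when the stem ends in a voiceless consonant (*soigfop*, *wit*); -i when the stem ends in a voiced consonant (*bahbib*, *tekajal*, *rijulen*, *taom*).
Since the final consonant of *kebat* is /t/ (voiceless), it takes -a, giving *kebata*.
Since the final consonant of *um* is /m/ (voiced), it takes -i, giving *umi*.

kebata, umi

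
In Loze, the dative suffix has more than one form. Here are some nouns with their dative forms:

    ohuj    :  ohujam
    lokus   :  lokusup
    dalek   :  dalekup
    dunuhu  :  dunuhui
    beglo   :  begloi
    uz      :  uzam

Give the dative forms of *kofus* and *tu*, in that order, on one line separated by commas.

kofusup, tui

The alternation tracks the final sound of the stem — -up when the stem ends in a voiceless consonant (*lokus*, *dalek*); -am when the stem ends in a voiced consonant (*ohuj*, *uz*); -i when the stem ends in a vowel (*dunuhu*, *beglo*).
*kofus*: final sound = /s/, a voiceless consonant → -up → *kofusup*.
*tu*: final sound = /u/, a vowel → -i → *tui*.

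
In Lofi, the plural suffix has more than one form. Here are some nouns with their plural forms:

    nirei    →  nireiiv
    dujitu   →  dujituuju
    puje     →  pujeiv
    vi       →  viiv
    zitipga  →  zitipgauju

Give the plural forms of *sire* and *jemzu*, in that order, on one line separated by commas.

The alternation tracks the last vowel of the stem — -iv when the last vowel of the stem is a front vowel (*nirei*, *puje*, *vi*); -uju when the last vowel of the stem is a back vowel (*dujitu*, *zitipga*).
Since the last vowel of *sire* is /e/ (a front vowel), it takes -iv, giving *sireiv*.
Since the last vowel of *jemzu* is /u/ (a back vowel), it takes -uju, giving *jemzuuju*.

sireiv, jemzuuju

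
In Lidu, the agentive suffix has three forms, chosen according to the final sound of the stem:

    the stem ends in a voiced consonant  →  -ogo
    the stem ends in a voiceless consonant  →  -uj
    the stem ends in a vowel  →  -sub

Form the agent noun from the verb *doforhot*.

The final sound of *doforhot* is /t/, which is a voiceless consonant, so the suffix is -uj, giving *doforhotuj*.

doforhotuj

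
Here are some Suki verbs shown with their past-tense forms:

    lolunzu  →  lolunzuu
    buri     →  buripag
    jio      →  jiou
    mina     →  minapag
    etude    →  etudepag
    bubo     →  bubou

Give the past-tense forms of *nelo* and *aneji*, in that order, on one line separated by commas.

nelou, anejipag

The suffix is conditioned by the last vowel: -u when the last vowel of the stem is a rounded vowel (*lolunzu*, *jio*, *bubo*); -pag when the last vowel of the stem is an unrounded vowel (*buri*, *mina*, *etude*).
*nelo* — last vowel /o/ (a rounded vowel) → -u → *nelou*.
*aneji*: last vowel = /i/, an unrounded vowel → -pag → *anejipag*.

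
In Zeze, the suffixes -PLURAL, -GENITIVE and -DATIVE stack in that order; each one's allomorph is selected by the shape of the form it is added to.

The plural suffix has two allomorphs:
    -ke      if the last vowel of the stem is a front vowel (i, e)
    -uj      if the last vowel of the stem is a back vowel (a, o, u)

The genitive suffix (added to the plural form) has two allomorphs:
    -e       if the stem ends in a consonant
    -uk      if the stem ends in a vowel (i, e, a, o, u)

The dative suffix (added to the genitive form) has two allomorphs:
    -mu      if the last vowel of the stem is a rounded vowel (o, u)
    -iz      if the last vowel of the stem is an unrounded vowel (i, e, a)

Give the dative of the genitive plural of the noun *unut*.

*unut* — last vowel /u/ (a back vowel) → -uj → *unutuj*.
The plural form *unutuj* — final sound /j/ (a consonant) → -e → *unutuje*.
The genitive form *unutuje*: last vowel = /e/, an unrounded vowel → -iz → *unutujeiz*.

unutujeiz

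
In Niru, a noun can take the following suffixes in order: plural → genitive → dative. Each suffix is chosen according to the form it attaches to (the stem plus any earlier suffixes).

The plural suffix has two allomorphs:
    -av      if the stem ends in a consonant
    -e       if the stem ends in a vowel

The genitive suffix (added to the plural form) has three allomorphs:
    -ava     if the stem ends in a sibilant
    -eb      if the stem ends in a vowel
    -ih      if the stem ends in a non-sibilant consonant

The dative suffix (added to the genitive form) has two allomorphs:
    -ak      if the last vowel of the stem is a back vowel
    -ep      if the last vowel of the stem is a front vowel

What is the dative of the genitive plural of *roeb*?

The final sound of *roeb* is /b/, which is a consonant, so the plural suffix is -av, giving *roebav*.
The final sound of the plural form *roebav* is /v/, which is a non-sibilant consonant, so the genitive suffix is -ih, giving *roebavih*.
The last vowel of the genitive form *roebavih* is /i/, which is a front vowel, so the dative suffix is -ep, giving *roebavihep*.

roebavihep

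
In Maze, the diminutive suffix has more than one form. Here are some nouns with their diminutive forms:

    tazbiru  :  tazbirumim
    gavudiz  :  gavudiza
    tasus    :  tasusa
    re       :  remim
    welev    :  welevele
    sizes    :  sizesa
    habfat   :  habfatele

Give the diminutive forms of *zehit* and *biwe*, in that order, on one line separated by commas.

The pattern is sibilance of the final sound: -a when the stem ends in a sibilant (*gavudiz*, *tasus*, *sizes*); -ele when the stem ends in a non-sibilant consonant (*welev*, *habfat*); -mim when the stem ends in a vowel (*tazbiru*, *re*).
Since the final sound of *zehit* is /t/ (a non-sibilant consonant), it takes -ele, giving *zehitele*.
*biwe*: final sound = /e/, a vowel → -mim → *biwemim*.

zehitele, biwemim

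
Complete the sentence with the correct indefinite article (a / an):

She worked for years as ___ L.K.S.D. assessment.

an

The indefinite article is chosen by the initial *sound* of the following word, not its spelling.
The initialism *L.K.S.D.* is read letter by letter; the first letter, L, is pronounced /ɛl/, which begins with a vowel sound.
So the article is *an*: She worked for years as an L.K.S.D. assessment.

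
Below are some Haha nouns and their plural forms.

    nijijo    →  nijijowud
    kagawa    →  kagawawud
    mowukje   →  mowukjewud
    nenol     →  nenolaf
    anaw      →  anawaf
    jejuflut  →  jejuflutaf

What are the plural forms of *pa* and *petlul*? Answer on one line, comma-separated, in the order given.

pawud, petlulaf

The pattern is consonant vs. vowel: -af when the stem ends in a consonant (*nenol*, *anaw*, *jejuflut*); -wud when the stem ends in a vowel (*nijijo*, *kagawa*, *mowukje*).
Since the final sound of *pa* is /a/ (a vowel), it takes -wud, giving *pawud*.
*petlul* — final sound /l/ (a consonant) → -af → *petlulaf*.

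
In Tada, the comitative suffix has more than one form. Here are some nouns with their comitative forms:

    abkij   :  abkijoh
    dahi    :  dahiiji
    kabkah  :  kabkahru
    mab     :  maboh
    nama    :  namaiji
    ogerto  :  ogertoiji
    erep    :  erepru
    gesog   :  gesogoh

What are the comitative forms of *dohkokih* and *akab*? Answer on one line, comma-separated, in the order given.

dohkokihru, akaboh

Looking at the final sound of each stem: -ru when the stem ends in a voiceless consonant (*kabkah*, *erep*); -oh when the stem ends in a voiced consonant (*abkij*, *mab*, *gesog*); -iji when the stem ends in a vowel (*dahi*, *nama*, *ogerto*).
*dohkokih*: final sound = /h/, a voiceless consonant → -ru → *dohkokihru*.
*akab* — final sound /b/ (a voiced consonant) → -oh → *akaboh*.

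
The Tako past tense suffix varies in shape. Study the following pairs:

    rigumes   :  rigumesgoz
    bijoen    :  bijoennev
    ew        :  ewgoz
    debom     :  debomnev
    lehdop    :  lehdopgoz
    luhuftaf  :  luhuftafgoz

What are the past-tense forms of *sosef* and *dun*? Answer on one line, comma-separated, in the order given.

sosefgoz, dunnev

The suffix is conditioned by the final consonant: -nev when the stem ends in a nasal (*bijoen*, *debom*); -goz when the stem ends in a non-nasal consonant (*rigumes*, *ew*, *lehdop*, *luhuftaf*).
*sosef*: final consonant = /f/, non-nasal → -goz → *sosefgoz*.
Since the final consonant of *dun* is /n/ (a nasal), it takes -nev, giving *dunnev*.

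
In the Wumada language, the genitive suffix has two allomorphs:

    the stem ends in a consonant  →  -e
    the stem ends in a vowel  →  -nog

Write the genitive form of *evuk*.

*evuk* — final sound /k/ (a consonant) → -e → *evuke*.

evuke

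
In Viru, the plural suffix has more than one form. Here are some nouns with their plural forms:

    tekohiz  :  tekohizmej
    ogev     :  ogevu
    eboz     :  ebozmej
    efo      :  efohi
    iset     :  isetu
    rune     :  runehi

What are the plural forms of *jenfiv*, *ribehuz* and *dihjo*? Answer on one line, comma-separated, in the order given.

Looking at the final sound of each stem: -mej when the stem ends in a sibilant (*tekohiz*, *eboz*); -u when the stem ends in a non-sibilant consonant (*ogev*, *iset*); -hi when the stem ends in a vowel (*efo*, *rune*).
*jenfiv* — final sound /v/ (a non-sibilant consonant) → -u → *jenfivu*.
*ribehuz*: final sound = /z/, a sibilant → -mej → *ribehuzmej*.
*dihjo* — final sound /o/ (a vowel) → -hi → *dihjohi*.

jenfivu, ribehuzmej, dihjohi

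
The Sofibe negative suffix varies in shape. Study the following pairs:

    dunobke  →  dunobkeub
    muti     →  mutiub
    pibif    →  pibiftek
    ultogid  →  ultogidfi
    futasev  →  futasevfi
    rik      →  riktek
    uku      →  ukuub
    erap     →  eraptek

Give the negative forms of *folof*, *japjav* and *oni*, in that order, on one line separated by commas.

The suffix is conditioned by the final sound: -tek when the stem ends in a voiceless consonant (*pibif*, *rik*, *erap*); -fi when the stem ends in a voiced consonant (*ultogid*, *futasev*); -ub when the stem ends in a vowel (*dunobke*, *muti*, *uku*).
Since the final sound of *folof* is /f/ (a voiceless consonant), it takes -tek, giving *foloftek*.
*japjav*: final sound = /v/, a voiced consonant → -fi → *japjavfi*.
*oni* — final sound /i/ (a vowel) → -ub → *oniub*.

foloftek, japjavfi, oniub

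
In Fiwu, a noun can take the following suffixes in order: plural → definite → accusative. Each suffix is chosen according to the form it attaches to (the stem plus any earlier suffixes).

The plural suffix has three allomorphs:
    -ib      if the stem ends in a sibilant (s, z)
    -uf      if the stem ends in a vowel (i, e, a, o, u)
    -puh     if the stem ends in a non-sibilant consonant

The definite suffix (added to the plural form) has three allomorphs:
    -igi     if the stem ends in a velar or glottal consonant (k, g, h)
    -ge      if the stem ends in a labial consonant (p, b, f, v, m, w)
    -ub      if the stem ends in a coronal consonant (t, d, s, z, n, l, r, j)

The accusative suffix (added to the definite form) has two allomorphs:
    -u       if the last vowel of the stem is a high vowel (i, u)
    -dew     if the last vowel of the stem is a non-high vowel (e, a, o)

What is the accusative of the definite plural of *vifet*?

*vifet* — final sound /t/ (a non-sibilant consonant) → -puh → *vifetpuh*.
The plural form *vifetpuh*: final consonant = /h/, velar/glottal → -igi → *vifetpuhigi*.
The definite form *vifetpuhigi* — last vowel /i/ (a high vowel) → -u → *vifetpuhigiu*.

vifetpuhigiu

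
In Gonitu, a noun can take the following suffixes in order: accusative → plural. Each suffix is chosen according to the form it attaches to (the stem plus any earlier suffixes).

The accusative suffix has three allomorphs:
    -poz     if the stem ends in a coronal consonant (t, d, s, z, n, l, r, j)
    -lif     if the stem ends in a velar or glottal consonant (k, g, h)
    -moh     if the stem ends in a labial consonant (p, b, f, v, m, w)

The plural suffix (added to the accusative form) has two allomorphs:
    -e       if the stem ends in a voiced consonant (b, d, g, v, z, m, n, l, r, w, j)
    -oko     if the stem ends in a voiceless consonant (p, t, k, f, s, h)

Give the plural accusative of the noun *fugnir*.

*fugnir*: final consonant = /r/, coronal → -poz → *fugnirpoz*.
The accusative form *fugnirpoz* — final consonant /z/ (voiced) → -e → *fugnirpoze*.

fugnirpoze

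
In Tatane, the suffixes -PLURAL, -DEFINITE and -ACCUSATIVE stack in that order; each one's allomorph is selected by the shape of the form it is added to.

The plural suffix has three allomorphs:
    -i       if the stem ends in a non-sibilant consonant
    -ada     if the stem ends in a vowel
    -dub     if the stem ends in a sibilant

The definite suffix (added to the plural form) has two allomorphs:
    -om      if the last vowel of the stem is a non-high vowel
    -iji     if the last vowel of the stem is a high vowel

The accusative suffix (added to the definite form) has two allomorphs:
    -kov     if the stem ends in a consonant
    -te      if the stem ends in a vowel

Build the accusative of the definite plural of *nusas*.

*nusas*: final sound = /s/, a sibilant → -dub → *nusasdub*.
Since the last vowel of the plural form *nusasdub* is /u/ (a high vowel), it takes -iji, giving *nusasdubiji*.
The definite form *nusasdubiji*: final sound = /i/, a vowel → -te → *nusasdubijite*.

nusasdubijite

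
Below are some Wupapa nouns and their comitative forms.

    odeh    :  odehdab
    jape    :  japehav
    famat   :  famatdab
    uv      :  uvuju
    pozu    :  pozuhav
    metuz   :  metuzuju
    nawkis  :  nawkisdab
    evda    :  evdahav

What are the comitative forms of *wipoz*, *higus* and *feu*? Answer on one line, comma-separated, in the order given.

wipozuju, higusdab, feuhav

The alternation tracks the final sound of the stem — -dab when the stem ends in a voiceless consonant (*odeh*, *famat*, *nawkis*); -uju when the stem ends in a voiced consonant (*uv*, *metuz*); -hav when the stem ends in a vowel (*jape*, *pozu*, *evda*).
*wipoz* — final sound /z/ (a voiced consonant) → -uju → *wipozuju*.
*higus* — final sound /s/ (a voiceless consonant) → -dab → *higusdab*.
The final sound of *feu* is /u/, which is a vowel, so the suffix is -hav, giving *feuhav*.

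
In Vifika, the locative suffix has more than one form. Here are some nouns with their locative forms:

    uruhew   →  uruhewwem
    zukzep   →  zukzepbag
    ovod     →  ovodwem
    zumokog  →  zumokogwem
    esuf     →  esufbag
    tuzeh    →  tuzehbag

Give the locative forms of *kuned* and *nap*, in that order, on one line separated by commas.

kunedwem, napbag

The alternation tracks the final consonant of the stem — -bag when the stem ends in a voiceless consonant (*zukzep*, *esuf*, *tuzeh*); -wem when the stem ends in a voiced consonant (*uruhew*, *ovod*, *zumokog*).
The final consonant of *kuned* is /d/, which is voiced, so the suffix is -wem, giving *kunedwem*.
Since the final consonant of *nap* is /p/ (voiceless), it takes -bag, giving *napbag*.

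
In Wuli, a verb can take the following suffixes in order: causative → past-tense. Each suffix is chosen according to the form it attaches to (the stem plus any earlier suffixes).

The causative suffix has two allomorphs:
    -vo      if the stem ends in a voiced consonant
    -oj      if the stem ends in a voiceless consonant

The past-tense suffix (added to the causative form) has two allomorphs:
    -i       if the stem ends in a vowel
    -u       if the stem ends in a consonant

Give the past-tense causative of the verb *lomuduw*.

lomuduwvoi

*lomuduw* — final consonant /w/ (voiced) → -vo → *lomuduwvo*.
The causative form *lomuduwvo* — final sound /o/ (a vowel) → -i → *lomuduwvoi*.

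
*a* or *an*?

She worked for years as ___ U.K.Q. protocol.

a

The indefinite article is chosen by the initial *sound* of the following word, not its spelling.
The initialism *U.K.Q.* is read letter by letter; the first letter, U, is pronounced /juː/, which begins with a consonant sound.
So the article is *a*: She worked for years as a U.K.Q. protocol.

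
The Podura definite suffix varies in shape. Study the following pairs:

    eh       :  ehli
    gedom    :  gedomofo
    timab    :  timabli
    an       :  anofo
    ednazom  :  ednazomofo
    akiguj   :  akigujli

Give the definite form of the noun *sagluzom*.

Looking at the final consonant of each stem: -ofo when the stem ends in a nasal (*gedom*, *an*, *ednazom*); -li when the stem ends in a non-nasal consonant (*eh*, *timab*, *akiguj*).
The final consonant of *sagluzom* is /m/, which is a nasal, so the suffix is -ofo, giving *sagluzomofo*.

sagluzomofo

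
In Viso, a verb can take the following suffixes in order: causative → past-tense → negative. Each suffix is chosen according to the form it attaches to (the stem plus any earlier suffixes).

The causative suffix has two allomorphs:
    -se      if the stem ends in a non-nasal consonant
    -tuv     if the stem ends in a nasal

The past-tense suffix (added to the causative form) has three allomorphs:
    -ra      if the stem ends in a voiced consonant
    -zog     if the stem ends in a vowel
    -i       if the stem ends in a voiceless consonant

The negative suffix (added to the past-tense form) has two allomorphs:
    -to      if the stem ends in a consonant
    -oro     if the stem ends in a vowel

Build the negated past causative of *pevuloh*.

pevulohsezogto

Since the final consonant of *pevuloh* is /h/ (non-nasal), it takes -se, giving *pevulohse*.
The causative form *pevulohse*: final sound = /e/, a vowel → -zog → *pevulohsezog*.
The final sound of the past-tense form *pevulohsezog* is /g/, which is a consonant, so the negative suffix is -to, giving *pevulohsezogto*.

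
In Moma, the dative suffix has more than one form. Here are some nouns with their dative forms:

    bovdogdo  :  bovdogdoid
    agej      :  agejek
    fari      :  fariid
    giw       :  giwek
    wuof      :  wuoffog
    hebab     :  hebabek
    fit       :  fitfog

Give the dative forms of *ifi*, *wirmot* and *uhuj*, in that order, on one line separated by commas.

The suffix is conditioned by the final sound: -fog when the stem ends in a voiceless consonant (*wuof*, *fit*); -ek when the stem ends in a voiced consonant (*agej*, *giw*, *hebab*); -id when the stem ends in a vowel (*bovdogdo*, *fari*).
Since the final sound of *ifi* is /i/ (a vowel), it takes -id, giving *ifiid*.
Since the final sound of *wirmot* is /t/ (a voiceless consonant), it takes -fog, giving *wirmotfog*.
*uhuj*: final sound = /j/, a voiced consonant → -ek → *uhujek*.

ifiid, wirmotfog, uhujek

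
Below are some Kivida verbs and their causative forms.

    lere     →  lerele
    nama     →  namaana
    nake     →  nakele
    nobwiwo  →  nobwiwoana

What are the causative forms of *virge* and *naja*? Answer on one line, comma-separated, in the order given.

Looking at the last vowel of each stem: -le when the last vowel of the stem is a front vowel (*lere*, *nake*); -ana when the last vowel of the stem is a back vowel (*nama*, *nobwiwo*).
*virge*: last vowel = /e/, a front vowel → -le → *virgele*.
*naja* — last vowel /a/ (a back vowel) → -ana → *najaana*.

virgele, najaana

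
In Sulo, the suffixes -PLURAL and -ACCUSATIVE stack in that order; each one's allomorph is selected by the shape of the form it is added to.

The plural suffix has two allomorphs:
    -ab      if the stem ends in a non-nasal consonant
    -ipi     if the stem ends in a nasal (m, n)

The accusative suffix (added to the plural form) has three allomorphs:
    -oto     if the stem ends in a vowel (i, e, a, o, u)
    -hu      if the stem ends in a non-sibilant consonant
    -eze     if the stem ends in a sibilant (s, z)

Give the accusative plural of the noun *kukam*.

*kukam* — final consonant /m/ (a nasal) → -ipi → *kukamipi*.
The plural form *kukamipi*: final sound = /i/, a vowel → -oto → *kukamipioto*.

kukamipioto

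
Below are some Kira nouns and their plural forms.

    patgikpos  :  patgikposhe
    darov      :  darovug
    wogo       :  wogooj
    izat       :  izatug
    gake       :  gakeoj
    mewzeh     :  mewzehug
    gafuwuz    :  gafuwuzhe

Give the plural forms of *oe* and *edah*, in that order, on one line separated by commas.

oeoj, edahug

The pattern is sibilance of the final sound: -he when the stem ends in a sibilant (*patgikpos*, *gafuwuz*); -ug when the stem ends in a non-sibilant consonant (*darov*, *izat*, *mewzeh*); -oj when the stem ends in a vowel (*wogo*, *gake*).
*oe* — final sound /e/ (a vowel) → -oj → *oeoj*.
The final sound of *edah* is /h/, which is a non-sibilant consonant, so the suffix is -ug, giving *edahug*.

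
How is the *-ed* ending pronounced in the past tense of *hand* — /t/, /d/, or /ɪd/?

/ɪd/

The stem *hand* ends in /t/ or /d/.
The -ed suffix is realized as /ɪd/ after /t, d/; as /t/ after other voiceless consonants; and as /d/ after other voiced sounds.
So -ed on *hand* is pronounced /ɪd/.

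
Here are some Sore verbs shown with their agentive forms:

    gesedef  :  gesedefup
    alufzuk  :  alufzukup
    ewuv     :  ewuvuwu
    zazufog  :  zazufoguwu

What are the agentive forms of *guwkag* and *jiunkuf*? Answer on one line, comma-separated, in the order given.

The suffix is conditioned by the final consonant: -up when the stem ends in a voiceless consonant (*gesedef*, *alufzuk*); -uwu when the stem ends in a voiced consonant (*ewuv*, *zazufog*).
*guwkag* — final consonant /g/ (voiced) → -uwu → *guwkaguwu*.
The final consonant of *jiunkuf* is /f/, which is voiceless, so the suffix is -up, giving *jiunkufup*.

guwkaguwu, jiunkufup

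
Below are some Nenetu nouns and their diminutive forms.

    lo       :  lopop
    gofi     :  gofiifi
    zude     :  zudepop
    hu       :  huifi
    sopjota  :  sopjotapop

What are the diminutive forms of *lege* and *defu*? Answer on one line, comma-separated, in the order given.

The suffix is conditioned by the last vowel: -ifi when the last vowel of the stem is a high vowel (*gofi*, *hu*); -pop when the last vowel of the stem is a non-high vowel (*lo*, *zude*, *sopjota*).
The last vowel of *lege* is /e/, which is a non-high vowel, so the suffix is -pop, giving *legepop*.
*defu*: last vowel = /u/, a high vowel → -ifi → *defuifi*.

legepop, defuifi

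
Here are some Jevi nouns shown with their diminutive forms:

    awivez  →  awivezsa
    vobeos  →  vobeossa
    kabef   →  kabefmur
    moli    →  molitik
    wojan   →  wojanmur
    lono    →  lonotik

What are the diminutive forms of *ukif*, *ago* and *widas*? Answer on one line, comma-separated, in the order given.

ukifmur, agotik, widassa

The alternation tracks the final sound of the stem — -sa when the stem ends in a sibilant (*awivez*, *vobeos*); -mur when the stem ends in a non-sibilant consonant (*kabef*, *wojan*); -tik when the stem ends in a vowel (*moli*, *lono*).
*ukif* — final sound /f/ (a non-sibilant consonant) → -mur → *ukifmur*.
*ago* — final sound /o/ (a vowel) → -tik → *agotik*.
*widas*: final sound = /s/, a sibilant → -sa → *widassa*.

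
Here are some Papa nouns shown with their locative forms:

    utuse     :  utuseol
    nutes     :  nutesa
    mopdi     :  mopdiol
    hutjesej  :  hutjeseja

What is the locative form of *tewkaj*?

Looking at the final sound of each stem: -a when the stem ends in a consonant (*nutes*, *hutjesej*); -ol when the stem ends in a vowel (*utuse*, *mopdi*).
*tewkaj* — final sound /j/ (a consonant) → -a → *tewkaja*.

tewkaja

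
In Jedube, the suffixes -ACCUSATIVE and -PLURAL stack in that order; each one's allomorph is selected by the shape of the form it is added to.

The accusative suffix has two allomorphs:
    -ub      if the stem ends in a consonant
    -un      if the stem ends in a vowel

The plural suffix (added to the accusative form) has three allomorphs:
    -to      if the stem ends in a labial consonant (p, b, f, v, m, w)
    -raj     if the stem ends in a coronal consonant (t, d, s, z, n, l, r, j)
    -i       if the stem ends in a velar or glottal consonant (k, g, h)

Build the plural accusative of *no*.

nounraj

Since the final sound of *no* is /o/ (a vowel), it takes -un, giving *noun*.
The final consonant of the accusative form *noun* is /n/, which is coronal, so the plural suffix is -raj, giving *nounraj*.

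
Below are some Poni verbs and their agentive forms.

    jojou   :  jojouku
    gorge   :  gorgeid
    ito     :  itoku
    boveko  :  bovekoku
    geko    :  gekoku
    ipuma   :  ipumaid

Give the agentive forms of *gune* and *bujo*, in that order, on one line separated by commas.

guneid, bujoku

The alternation tracks the last vowel of the stem — -ku when the last vowel of the stem is a rounded vowel (*jojou*, *ito*, *boveko*, *geko*); -id when the last vowel of the stem is an unrounded vowel (*gorge*, *ipuma*).
The last vowel of *gune* is /e/, which is an unrounded vowel, so the suffix is -id, giving *guneid*.
*bujo* — last vowel /o/ (a rounded vowel) → -ku → *bujoku*.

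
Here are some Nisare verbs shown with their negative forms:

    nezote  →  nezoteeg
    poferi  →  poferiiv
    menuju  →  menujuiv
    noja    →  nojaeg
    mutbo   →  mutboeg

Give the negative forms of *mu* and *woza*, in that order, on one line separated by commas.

muiv, wozaeg

Looking at the last vowel of each stem: -iv when the last vowel of the stem is a high vowel (*poferi*, *menuju*); -eg when the last vowel of the stem is a non-high vowel (*nezote*, *noja*, *mutbo*).
Since the last vowel of *mu* is /u/ (a high vowel), it takes -iv, giving *muiv*.
*woza*: last vowel = /a/, a non-high vowel → -eg → *wozaeg*.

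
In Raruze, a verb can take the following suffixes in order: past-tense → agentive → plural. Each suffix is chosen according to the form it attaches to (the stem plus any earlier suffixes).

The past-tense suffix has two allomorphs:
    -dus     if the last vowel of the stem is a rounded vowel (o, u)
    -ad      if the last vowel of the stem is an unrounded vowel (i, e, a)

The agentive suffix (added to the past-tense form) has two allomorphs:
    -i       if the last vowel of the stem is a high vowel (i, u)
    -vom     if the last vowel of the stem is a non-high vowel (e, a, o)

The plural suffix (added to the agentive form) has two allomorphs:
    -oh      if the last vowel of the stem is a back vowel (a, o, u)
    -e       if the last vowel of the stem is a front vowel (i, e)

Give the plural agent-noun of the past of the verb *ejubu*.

ejubudusie

*ejubu*: last vowel = /u/, a rounded vowel → -dus → *ejubudus*.
The last vowel of the past-tense form *ejubudus* is /u/, which is a high vowel, so the agentive suffix is -i, giving *ejubudusi*.
Since the last vowel of the agentive form *ejubudusi* is /i/ (a front vowel), it takes -e, giving *ejubudusie*.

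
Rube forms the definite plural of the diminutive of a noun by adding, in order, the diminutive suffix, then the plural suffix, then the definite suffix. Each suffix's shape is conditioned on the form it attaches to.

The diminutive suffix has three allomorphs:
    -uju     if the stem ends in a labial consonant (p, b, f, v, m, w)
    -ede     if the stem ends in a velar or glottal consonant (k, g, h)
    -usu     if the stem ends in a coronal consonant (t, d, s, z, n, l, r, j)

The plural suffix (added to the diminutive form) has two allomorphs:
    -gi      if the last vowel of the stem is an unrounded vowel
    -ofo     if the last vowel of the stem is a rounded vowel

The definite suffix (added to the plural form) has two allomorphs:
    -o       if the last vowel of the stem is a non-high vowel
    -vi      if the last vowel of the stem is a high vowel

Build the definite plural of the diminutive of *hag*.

*hag* — final consonant /g/ (velar/glottal) → -ede → *hagede*.
The diminutive form *hagede*: last vowel = /e/, an unrounded vowel → -gi → *hagedegi*.
The last vowel of the plural form *hagedegi* is /i/, which is a high vowel, so the definite suffix is -vi, giving *hagedegivi*.

hagedegivi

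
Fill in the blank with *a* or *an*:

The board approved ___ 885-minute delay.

an

The indefinite article is chosen by the initial *sound* of the following word, not its spelling.
The number *885* is spoken "eight hundred …", beginning with /eɪt/ — a vowel sound.
So the article is *an*: The board approved an 885-minute delay.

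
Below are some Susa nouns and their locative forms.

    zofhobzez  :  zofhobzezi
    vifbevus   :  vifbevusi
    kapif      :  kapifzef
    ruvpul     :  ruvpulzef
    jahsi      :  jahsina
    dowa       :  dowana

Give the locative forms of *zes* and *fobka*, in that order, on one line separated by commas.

zesi, fobkana

Looking at the final sound of each stem: -i when the stem ends in a sibilant (*zofhobzez*, *vifbevus*); -zef when the stem ends in a non-sibilant consonant (*kapif*, *ruvpul*); -na when the stem ends in a vowel (*jahsi*, *dowa*).
The final sound of *zes* is /s/, which is a sibilant, so the suffix is -i, giving *zesi*.
*fobka* — final sound /a/ (a vowel) → -na → *fobkana*.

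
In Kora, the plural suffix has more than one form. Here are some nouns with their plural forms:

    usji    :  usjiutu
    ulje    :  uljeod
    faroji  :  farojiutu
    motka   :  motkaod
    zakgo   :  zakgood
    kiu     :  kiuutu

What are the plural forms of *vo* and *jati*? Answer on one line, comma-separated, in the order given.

vood, jatiutu

The pattern is height harmony: -utu when the last vowel of the stem is a high vowel (*usji*, *faroji*, *kiu*); -od when the last vowel of the stem is a non-high vowel (*ulje*, *motka*, *zakgo*).
Since the last vowel of *vo* is /o/ (a non-high vowel), it takes -od, giving *vood*.
Since the last vowel of *jati* is /i/ (a high vowel), it takes -utu, giving *jatiutu*.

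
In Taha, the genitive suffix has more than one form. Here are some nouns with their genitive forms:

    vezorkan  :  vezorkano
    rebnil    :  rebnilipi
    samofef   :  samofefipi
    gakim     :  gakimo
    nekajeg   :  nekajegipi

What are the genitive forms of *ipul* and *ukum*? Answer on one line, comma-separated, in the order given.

The alternation tracks the final consonant of the stem — -o when the stem ends in a nasal (*vezorkan*, *gakim*); -ipi when the stem ends in a non-nasal consonant (*rebnil*, *samofef*, *nekajeg*).
The final consonant of *ipul* is /l/, which is non-nasal, so the suffix is -ipi, giving *ipulipi*.
*ukum* — final consonant /m/ (a nasal) → -o → *ukumo*.

ipulipi, ukumo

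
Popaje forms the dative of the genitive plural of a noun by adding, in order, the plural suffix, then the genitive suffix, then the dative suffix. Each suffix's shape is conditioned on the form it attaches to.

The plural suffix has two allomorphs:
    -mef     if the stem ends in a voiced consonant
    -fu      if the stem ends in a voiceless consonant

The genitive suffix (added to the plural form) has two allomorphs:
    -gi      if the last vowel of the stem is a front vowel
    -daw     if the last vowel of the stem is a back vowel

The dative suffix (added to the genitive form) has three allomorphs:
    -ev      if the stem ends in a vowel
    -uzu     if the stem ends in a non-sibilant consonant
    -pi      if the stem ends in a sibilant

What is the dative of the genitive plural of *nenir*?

nenirmefgiev

*nenir* — final consonant /r/ (voiced) → -mef → *nenirmef*.
The plural form *nenirmef* — last vowel /e/ (a front vowel) → -gi → *nenirmefgi*.
The final sound of the genitive form *nenirmefgi* is /i/, which is a vowel, so the dative suffix is -ev, giving *nenirmefgiev*.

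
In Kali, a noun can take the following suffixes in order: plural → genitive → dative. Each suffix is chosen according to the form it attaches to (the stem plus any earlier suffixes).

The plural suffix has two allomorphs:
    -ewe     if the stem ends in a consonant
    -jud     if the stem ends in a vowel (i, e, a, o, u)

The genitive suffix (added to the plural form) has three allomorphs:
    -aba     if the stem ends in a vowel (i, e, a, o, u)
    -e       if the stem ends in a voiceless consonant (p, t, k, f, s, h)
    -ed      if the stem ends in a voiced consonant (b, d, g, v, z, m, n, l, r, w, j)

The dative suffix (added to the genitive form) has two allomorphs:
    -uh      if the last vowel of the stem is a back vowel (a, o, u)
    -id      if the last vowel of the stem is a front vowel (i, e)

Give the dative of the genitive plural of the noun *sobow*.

*sobow*: final sound = /w/, a consonant → -ewe → *sobowewe*.
Since the final sound of the plural form *sobowewe* is /e/ (a vowel), it takes -aba, giving *soboweweaba*.
The genitive form *soboweweaba* — last vowel /a/ (a back vowel) → -uh → *soboweweabauh*.

soboweweabauh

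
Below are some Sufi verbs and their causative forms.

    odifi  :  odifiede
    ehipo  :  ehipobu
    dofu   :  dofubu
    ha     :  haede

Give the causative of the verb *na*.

naede

The pattern is rounding harmony: -bu when the last vowel of the stem is a rounded vowel (*ehipo*, *dofu*); -ede when the last vowel of the stem is an unrounded vowel (*odifi*, *ha*).
Since the last vowel of *na* is /a/ (an unrounded vowel), it takes -ede, giving *naede*.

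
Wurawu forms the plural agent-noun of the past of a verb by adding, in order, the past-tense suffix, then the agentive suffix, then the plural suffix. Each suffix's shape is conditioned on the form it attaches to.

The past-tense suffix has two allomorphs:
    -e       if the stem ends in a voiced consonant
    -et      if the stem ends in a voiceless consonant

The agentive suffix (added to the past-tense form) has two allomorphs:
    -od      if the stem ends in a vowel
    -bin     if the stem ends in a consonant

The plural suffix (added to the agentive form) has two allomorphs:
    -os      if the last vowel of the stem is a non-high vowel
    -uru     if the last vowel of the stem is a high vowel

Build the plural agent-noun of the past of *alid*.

The final consonant of *alid* is /d/, which is voiced, so the past-tense suffix is -e, giving *alide*.
The final sound of the past-tense form *alide* is /e/, which is a vowel, so the agentive suffix is -od, giving *alideod*.
Since the last vowel of the agentive form *alideod* is /o/ (a non-high vowel), it takes -os, giving *alideodos*.

alideodos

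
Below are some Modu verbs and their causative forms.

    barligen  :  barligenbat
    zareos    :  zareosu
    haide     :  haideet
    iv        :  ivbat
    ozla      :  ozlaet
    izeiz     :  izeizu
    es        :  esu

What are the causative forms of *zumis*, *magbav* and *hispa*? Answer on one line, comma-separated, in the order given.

The pattern is sibilance of the final sound: -u when the stem ends in a sibilant (*zareos*, *izeiz*, *es*); -bat when the stem ends in a non-sibilant consonant (*barligen*, *iv*); -et when the stem ends in a vowel (*haide*, *ozla*).
*zumis*: final sound = /s/, a sibilant → -u → *zumisu*.
The final sound of *magbav* is /v/, which is a non-sibilant consonant, so the suffix is -bat, giving *magbavbat*.
Since the final sound of *hispa* is /a/ (a vowel), it takes -et, giving *hispaet*.

zumisu, magbavbat, hispaet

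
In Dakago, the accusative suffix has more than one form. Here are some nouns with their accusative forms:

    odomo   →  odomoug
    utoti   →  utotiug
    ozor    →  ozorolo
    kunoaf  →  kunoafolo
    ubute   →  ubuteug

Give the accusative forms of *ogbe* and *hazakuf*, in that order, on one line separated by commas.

Looking at the final sound of each stem: -olo when the stem ends in a consonant (*ozor*, *kunoaf*); -ug when the stem ends in a vowel (*odomo*, *utoti*, *ubute*).
Since the final sound of *ogbe* is /e/ (a vowel), it takes -ug, giving *ogbeug*.
The final sound of *hazakuf* is /f/, which is a consonant, so the suffix is -olo, giving *hazakufolo*.

ogbeug, hazakufolo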